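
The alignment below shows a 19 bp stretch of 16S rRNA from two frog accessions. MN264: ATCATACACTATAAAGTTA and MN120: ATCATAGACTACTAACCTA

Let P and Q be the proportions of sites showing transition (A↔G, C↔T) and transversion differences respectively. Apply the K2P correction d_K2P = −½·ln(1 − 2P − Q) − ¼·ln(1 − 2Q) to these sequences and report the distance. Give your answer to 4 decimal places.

0.3246

The sequences differ at positions 7 (C/G, transversion), 12 (T/C, transition), 13 (A/T, transversion), 16 (G/C, transversion), 17 (T/C, transition).
Of the 5 differences, 2 transitions and 3 transversions over 19 sites: P = 2/19 = 0.105263, Q = 3/19 = 0.157895.
d = −0.5·ln(0.631579) − 0.25·ln(0.684210) = −0.5·(-0.459532) − 0.25·(-0.379490) = 0.3246.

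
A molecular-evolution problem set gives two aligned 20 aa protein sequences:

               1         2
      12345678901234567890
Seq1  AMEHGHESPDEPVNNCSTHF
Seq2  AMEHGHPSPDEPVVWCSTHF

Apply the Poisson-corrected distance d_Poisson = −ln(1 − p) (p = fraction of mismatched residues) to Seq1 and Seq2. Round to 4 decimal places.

0.1625

The sequences differ at positions 7 (E/P), 14 (N/V), 15 (N/W).
p = 3/20 = 0.150000.
d = −ln(1 − 0.150000) = −ln(0.850000) = 0.1625.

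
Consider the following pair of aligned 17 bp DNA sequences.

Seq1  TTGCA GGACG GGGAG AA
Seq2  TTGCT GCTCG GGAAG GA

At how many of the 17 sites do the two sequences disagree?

Differing sites — 5:A/T; 7:G/C; 8:A/T; 13:G/A; 16:A/G.
That gives 5 mismatches out of 17 aligned sites, so the Hamming distance is 5.

5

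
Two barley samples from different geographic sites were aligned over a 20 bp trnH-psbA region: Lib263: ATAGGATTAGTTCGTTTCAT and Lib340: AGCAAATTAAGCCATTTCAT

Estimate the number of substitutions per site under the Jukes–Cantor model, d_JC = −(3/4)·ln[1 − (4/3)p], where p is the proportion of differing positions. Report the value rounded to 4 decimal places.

0.5716

Differing sites — 2:T/G; 3:A/C; 4:G/A; 5:G/A; 10:G/A; 11:T/G; 12:T/C; 14:G/A.
p = 8/20 = 0.400000.
d = −0.75 · ln(1 − (4/3)·0.400000) = −0.75 · ln(0.466667) = −0.75 · (-0.762139) = 0.5716.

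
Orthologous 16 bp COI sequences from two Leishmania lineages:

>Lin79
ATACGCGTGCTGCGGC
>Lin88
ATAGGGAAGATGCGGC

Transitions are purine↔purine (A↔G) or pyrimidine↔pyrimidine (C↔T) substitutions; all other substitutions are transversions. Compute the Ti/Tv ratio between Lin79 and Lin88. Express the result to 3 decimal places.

0.250

Differing sites — 4:C/G (Tv); 6:C/G (Tv); 7:G/A (Ti); 8:T/A (Tv); 10:C/A (Tv).
Of the 5 differences, 1 transition and 4 transversions, so Ti/Tv = 1/4 = 0.250.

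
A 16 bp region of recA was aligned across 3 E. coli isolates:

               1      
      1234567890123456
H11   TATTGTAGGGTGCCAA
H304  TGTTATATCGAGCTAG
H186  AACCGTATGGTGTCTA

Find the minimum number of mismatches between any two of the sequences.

Pairwise Hamming distances:
  H11 vs H304: 7
  H11 vs H186: 6
  H304 vs H186: 11
The smallest is 6, between H11 and H186.

6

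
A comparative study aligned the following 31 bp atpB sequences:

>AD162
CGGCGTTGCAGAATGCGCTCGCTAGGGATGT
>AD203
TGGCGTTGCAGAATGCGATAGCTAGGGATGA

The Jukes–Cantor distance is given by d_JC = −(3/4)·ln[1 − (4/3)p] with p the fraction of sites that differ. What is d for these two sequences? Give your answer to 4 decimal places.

0.1416

The sequences differ at positions 1 (C/T), 18 (C/A), 20 (C/A), 31 (T/A).
p = 4/31 = 0.129032.
d = −0.75 · ln(1 − (4/3)·0.129032) = −0.75 · ln(0.827957) = −0.75 · (-0.188794) = 0.1416.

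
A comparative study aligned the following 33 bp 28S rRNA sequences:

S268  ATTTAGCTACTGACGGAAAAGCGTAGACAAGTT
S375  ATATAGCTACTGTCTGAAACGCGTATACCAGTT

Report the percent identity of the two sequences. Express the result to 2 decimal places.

81.82%

The sequences differ at positions 3 (T/A), 13 (A/T), 15 (G/T), 20 (A/C), 26 (G/T), 29 (A/C).
27 of the 33 sites match, so the percent identity is 27/33 × 100 = 81.82%.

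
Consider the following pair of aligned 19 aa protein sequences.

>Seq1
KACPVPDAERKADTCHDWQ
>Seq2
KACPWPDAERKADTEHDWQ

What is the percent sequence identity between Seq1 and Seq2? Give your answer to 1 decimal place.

89.5%

Differing sites — 5:V/W; 15:C/E.
17 of the 19 sites match, so the percent identity is 17/19 × 100 = 89.5%.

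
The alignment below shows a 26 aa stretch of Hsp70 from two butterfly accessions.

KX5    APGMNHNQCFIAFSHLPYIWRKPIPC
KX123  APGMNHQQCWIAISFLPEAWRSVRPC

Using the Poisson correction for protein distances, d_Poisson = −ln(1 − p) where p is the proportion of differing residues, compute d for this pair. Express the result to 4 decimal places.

Differing sites — 7:N/Q; 10:F/W; 13:F/I; 15:H/F; 18:Y/E; 19:I/A; 22:K/S; 23:P/V; 24:I/R.
p = 9/26 = 0.346154.
d = −ln(1 − 0.346154) = −ln(0.653846) = 0.4249.

0.4249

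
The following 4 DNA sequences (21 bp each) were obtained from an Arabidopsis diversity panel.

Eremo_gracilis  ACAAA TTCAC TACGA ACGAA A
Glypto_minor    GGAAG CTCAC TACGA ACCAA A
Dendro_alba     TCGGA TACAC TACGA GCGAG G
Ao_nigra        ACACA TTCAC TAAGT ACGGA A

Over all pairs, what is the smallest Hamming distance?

Pairwise Hamming distances:
  Eremo_gracilis vs Glypto_minor: 5
  Eremo_gracilis vs Dendro_alba: 7
  Eremo_gracilis vs Ao_nigra: 4
  Glypto_minor vs Dendro_alba: 11
  Glypto_minor vs Ao_nigra: 9
  Dendro_alba vs Ao_nigra: 10
The smallest is 4, between Eremo_gracilis and Ao_nigra.

4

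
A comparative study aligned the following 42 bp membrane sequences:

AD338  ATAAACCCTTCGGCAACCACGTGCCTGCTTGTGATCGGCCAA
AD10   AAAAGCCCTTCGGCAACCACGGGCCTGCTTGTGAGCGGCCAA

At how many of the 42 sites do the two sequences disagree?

Differing sites — 2:T/A; 5:A/G; 22:T/G; 35:T/G.
That gives 4 mismatches out of 42 aligned sites, so the Hamming distance is 4.

4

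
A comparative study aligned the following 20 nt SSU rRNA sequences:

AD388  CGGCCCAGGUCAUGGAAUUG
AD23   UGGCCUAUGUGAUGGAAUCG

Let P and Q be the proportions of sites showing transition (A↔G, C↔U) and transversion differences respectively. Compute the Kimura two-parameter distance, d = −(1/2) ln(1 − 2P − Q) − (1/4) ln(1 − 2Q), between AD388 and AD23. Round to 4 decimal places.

0.3112

The sequences differ at positions 1 (C/U, transition), 6 (C/U, transition), 8 (G/U, transversion), 11 (C/G, transversion), 19 (U/C, transition).
Of the 5 differences, 3 transitions and 2 transversions over 20 sites: P = 3/20 = 0.150000, Q = 2/20 = 0.100000.
d = −0.5·ln(0.600000) − 0.25·ln(0.800000) = −0.5·(-0.510826) − 0.25·(-0.223144) = 0.3112.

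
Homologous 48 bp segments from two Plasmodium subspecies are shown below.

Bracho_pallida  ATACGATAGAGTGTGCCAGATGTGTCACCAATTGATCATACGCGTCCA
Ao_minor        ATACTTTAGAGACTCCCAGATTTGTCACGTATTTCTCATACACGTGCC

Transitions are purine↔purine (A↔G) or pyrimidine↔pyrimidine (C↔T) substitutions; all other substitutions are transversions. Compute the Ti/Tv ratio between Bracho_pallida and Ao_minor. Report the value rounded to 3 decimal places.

Differing sites — 5:G/T (Tv); 6:A/T (Tv); 12:T/A (Tv); 13:G/C (Tv); 15:G/C (Tv); 22:G/T (Tv); 29:C/G (Tv); 30:A/T (Tv); 34:G/T (Tv); 35:A/C (Tv); 42:G/A (Ti); 46:C/G (Tv); 48:A/C (Tv).
Of the 13 differences, 1 transition and 12 transversions, so Ti/Tv = 1/12 = 0.083.

0.083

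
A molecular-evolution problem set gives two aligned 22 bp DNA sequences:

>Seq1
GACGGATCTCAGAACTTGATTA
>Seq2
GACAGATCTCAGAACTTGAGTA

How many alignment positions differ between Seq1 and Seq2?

Differing sites — 4:G/A; 20:T/G.
That gives 2 mismatches out of 22 aligned sites, so the Hamming distance is 2.

2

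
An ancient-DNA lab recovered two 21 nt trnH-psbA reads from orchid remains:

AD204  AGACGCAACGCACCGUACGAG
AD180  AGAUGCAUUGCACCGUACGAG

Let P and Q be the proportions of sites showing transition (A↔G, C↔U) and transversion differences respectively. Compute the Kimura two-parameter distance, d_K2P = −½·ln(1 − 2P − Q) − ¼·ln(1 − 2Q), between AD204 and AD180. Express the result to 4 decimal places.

The sequences differ at positions 4 (C/U, transition), 8 (A/U, transversion), 9 (C/U, transition).
Of the 3 differences, 2 transitions and 1 transversion over 21 sites: P = 2/21 = 0.095238, Q = 1/21 = 0.047619.
d = −0.5·ln(0.761905) − 0.25·ln(0.904762) = −0.5·(-0.271933) − 0.25·(-0.100083) = 0.1610.

0.1610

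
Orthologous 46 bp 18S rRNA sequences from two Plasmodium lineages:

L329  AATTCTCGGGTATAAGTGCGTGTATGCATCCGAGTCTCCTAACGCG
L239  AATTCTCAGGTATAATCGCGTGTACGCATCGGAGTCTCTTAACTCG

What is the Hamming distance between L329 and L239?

7

The sequences differ at positions 8 (G/A), 16 (G/T), 17 (T/C), 25 (T/C), 31 (C/G), 39 (C/T), 44 (G/T).
That gives 7 mismatches out of 46 aligned sites, so the Hamming distance is 7.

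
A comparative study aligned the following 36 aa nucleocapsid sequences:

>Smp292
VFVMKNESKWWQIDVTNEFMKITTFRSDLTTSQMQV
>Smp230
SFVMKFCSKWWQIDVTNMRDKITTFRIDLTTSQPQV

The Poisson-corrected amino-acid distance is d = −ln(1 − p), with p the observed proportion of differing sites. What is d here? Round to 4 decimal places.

0.2513

Differing sites — 1:V/S; 6:N/F; 7:E/C; 18:E/M; 19:F/R; 20:M/D; 27:S/I; 34:M/P.
p = 8/36 = 0.222222.
d = −ln(1 − 0.222222) = −ln(0.777778) = 0.2513.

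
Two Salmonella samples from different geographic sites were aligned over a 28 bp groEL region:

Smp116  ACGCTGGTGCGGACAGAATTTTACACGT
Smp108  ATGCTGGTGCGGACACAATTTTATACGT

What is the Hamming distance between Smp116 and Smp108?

Differing sites — 2:C/T; 16:G/C; 24:C/T.
That gives 3 mismatches out of 28 aligned sites, so the Hamming distance is 3.

3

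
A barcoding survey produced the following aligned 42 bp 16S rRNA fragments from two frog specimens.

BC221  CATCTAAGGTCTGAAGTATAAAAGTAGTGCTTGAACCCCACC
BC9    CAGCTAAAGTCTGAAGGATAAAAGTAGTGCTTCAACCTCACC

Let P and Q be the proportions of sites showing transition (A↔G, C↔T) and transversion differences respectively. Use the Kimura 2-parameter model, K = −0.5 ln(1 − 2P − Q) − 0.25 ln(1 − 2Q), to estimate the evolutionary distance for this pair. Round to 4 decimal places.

0.1297

Differing sites — 3:T/G (Tv); 8:G/A (Ti); 17:T/G (Tv); 33:G/C (Tv); 38:C/T (Ti).
Of the 5 differences, 2 transitions and 3 transversions over 42 sites: P = 2/42 = 0.047619, Q = 3/42 = 0.071429.
d = −0.5·ln(0.833333) − 0.25·ln(0.857142) = −0.5·(-0.182322) − 0.25·(-0.154152) = 0.1297.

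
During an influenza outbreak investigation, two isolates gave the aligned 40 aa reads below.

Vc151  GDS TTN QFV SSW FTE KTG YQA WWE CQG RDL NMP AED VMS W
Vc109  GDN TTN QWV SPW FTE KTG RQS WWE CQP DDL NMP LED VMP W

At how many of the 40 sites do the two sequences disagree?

9

Mismatches occur at site 3 (S/N), site 8 (F/W), site 11 (S/P), site 19 (Y/R), site 21 (A/S), site 27 (G/P), site 28 (R/D), site 34 (A/L), site 39 (S/P).
That gives 9 mismatches out of 40 aligned sites, so the Hamming distance is 9.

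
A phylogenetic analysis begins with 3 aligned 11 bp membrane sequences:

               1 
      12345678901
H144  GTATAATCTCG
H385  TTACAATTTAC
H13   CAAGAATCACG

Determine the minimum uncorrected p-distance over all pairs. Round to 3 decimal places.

0.364

Pairwise Hamming distances:
  H144 vs H385: 5
  H144 vs H13: 4
  H385 vs H13: 7
The smallest is 4 mismatches, between H144 and H13; p = 4/11 = 0.364.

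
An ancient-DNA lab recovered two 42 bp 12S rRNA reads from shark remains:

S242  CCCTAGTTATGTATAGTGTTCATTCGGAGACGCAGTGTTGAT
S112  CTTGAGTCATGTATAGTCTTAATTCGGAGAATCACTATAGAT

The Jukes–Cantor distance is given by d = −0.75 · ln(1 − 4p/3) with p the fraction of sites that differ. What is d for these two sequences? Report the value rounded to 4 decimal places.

0.3222

Differing sites — 2:C/T; 3:C/T; 4:T/G; 8:T/C; 18:G/C; 21:C/A; 31:C/A; 32:G/T; 35:G/C; 37:G/A; 39:T/A.
p = 11/42 = 0.261905.
d = −0.75 · ln(1 − (4/3)·0.261905) = −0.75 · ln(0.650793) = −0.75 · (-0.429564) = 0.3222.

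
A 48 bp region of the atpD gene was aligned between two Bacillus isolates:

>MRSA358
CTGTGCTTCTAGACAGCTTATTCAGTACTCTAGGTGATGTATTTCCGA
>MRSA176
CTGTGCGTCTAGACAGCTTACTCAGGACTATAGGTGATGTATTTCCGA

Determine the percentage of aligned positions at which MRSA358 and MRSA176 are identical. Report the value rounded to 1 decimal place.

Differing sites — 7:T/G; 21:T/C; 26:T/G; 30:C/A.
44 of the 48 sites match, so the percent identity is 44/48 × 100 = 91.7%.

91.7%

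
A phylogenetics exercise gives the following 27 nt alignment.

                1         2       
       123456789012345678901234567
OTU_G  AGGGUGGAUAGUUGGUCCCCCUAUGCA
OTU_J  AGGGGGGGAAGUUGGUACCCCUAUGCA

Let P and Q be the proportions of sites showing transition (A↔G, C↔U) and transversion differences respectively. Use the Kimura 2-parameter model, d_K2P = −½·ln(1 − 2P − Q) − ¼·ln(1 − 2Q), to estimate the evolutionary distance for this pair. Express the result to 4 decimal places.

Differing sites — 5:U/G (Tv); 8:A/G (Ti); 9:U/A (Tv); 17:C/A (Tv).
Of the 4 differences, 1 transition and 3 transversions over 27 sites: P = 1/27 = 0.037037, Q = 3/27 = 0.111111.
d = −0.5·ln(0.814815) − 0.25·ln(0.777778) = −0.5·(-0.204794) − 0.25·(-0.251314) = 0.1652.

0.1652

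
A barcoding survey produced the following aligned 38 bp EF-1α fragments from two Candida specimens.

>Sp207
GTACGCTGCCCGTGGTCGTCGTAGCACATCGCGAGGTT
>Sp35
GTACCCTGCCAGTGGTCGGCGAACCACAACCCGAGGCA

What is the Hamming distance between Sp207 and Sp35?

Mismatches occur at site 5 (G→C), site 11 (C→A), site 19 (T→G), site 22 (T→A), site 24 (G→C), site 29 (T→A), site 31 (G→C), site 37 (T→C), site 38 (T→A).
That gives 9 mismatches out of 38 aligned sites, so the Hamming distance is 9.

9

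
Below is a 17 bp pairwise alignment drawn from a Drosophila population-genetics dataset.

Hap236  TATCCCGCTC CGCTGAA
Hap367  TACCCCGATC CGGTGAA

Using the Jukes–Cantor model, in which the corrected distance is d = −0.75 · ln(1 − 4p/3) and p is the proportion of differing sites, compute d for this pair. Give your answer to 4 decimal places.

0.2012

Mismatches occur at site 3 (T↔C), site 8 (C↔A), site 13 (C↔G).
p = 3/17 = 0.176471.
d = −0.75 · ln(1 − (4/3)·0.176471) = −0.75 · ln(0.764705) = −0.75 · (-0.268265) = 0.2012.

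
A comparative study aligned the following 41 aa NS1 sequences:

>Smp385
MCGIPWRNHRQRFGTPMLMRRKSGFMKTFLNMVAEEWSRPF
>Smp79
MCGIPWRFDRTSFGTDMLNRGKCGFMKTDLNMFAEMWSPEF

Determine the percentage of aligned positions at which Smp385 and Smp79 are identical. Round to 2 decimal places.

Differing sites — 8:N/F; 9:H/D; 11:Q/T; 12:R/S; 16:P/D; 19:M/N; 21:R/G; 23:S/C; 29:F/D; 33:V/F; 36:E/M; 39:R/P; 40:P/E.
28 of the 41 sites match, so the percent identity is 28/41 × 100 = 68.29%.

68.29%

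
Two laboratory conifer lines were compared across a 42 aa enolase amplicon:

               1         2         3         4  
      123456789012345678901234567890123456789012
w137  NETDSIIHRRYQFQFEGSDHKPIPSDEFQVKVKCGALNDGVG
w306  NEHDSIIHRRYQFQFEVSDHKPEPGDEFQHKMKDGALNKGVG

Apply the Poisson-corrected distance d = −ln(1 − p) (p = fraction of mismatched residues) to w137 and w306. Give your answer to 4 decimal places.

0.2113

The sequences differ at positions 3 (T/H), 17 (G/V), 23 (I/E), 25 (S/G), 30 (V/H), 32 (V/M), 34 (C/D), 39 (D/K).
p = 8/42 = 0.190476.
d = −ln(1 − 0.190476) = −ln(0.809524) = 0.2113.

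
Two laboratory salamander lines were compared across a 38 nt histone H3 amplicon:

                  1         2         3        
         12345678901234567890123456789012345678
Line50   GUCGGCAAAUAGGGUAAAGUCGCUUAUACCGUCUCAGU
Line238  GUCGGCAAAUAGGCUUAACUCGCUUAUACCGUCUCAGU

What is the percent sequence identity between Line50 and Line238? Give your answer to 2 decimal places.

92.11%

Differing sites — 14:G/C; 16:A/U; 19:G/C.
35 of the 38 sites match, so the percent identity is 35/38 × 100 = 92.11%.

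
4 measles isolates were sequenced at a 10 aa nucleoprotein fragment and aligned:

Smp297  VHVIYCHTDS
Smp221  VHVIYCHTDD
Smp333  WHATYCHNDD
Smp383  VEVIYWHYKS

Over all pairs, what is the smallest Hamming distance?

Pairwise Hamming distances:
  Smp297 vs Smp221: 1
  Smp297 vs Smp333: 5
  Smp297 vs Smp383: 4
  Smp221 vs Smp333: 4
  Smp221 vs Smp383: 5
  Smp333 vs Smp383: 8
The smallest is 1, between Smp297 and Smp221.

1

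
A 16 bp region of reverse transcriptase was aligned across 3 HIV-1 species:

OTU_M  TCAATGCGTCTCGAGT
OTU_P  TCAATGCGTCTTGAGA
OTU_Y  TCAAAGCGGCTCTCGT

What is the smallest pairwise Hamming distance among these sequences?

Pairwise Hamming distances:
  OTU_M vs OTU_P: 2
  OTU_M vs OTU_Y: 4
  OTU_P vs OTU_Y: 6
The smallest is 2, between OTU_M and OTU_P.

2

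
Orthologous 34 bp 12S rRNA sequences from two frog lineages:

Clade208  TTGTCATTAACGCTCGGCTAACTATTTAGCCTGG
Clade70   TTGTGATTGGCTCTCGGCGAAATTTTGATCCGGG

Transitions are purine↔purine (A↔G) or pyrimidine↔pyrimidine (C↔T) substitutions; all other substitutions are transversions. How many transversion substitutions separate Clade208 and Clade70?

Differing sites — 5:C/G (Tv); 9:A/G (Ti); 10:A/G (Ti); 12:G/T (Tv); 19:T/G (Tv); 22:C/A (Tv); 24:A/T (Tv); 27:T/G (Tv); 29:G/T (Tv); 32:T/G (Tv).
Of the 10 differences, 2 transitions and 8 transversions, so the answer is 8.

8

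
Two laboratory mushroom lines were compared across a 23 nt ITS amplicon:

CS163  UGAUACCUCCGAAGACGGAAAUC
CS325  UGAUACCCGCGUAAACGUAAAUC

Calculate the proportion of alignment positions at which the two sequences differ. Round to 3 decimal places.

The sequences differ at positions 8 (U/C), 9 (C/G), 12 (A/U), 14 (G/A), 18 (G/U).
There are 5 differences over 23 sites, so p = 5/23 = 0.217.

0.217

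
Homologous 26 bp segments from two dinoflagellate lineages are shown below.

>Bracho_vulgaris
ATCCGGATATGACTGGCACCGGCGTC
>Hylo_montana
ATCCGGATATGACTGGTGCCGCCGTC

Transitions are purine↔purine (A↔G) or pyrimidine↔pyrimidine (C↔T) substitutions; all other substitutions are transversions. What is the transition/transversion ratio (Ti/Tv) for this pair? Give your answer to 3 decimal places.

The sequences differ at positions 17 (C/T, transition), 18 (A/G, transition), 22 (G/C, transversion).
Of the 3 differences, 2 transitions and 1 transversion, so Ti/Tv = 2/1 = 2.000.

2.000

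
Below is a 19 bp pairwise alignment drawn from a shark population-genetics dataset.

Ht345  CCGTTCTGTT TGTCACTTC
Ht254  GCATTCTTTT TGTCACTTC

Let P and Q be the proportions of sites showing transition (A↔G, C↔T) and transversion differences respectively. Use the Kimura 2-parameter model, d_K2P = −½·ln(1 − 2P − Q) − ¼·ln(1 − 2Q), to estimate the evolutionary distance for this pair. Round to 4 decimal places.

0.1773

The sequences differ at positions 1 (C/G, transversion), 3 (G/A, transition), 8 (G/T, transversion).
Of the 3 differences, 1 transition and 2 transversions over 19 sites: P = 1/19 = 0.052632, Q = 2/19 = 0.105263.
d = −0.5·ln(0.789473) − 0.25·ln(0.789474) = −0.5·(-0.236390) − 0.25·(-0.236388) = 0.1773.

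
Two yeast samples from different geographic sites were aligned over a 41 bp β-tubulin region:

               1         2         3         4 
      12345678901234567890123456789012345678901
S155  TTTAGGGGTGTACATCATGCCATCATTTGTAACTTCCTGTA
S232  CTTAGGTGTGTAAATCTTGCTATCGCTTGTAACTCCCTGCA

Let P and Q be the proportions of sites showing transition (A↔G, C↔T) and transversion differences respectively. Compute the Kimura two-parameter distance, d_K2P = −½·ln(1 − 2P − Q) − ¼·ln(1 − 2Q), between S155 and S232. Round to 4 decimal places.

0.2673

Differing sites — 1:T/C (Ti); 7:G/T (Tv); 13:C/A (Tv); 17:A/T (Tv); 21:C/T (Ti); 25:A/G (Ti); 26:T/C (Ti); 35:T/C (Ti); 40:T/C (Ti).
Of the 9 differences, 6 transitions and 3 transversions over 41 sites: P = 6/41 = 0.146341, Q = 3/41 = 0.073171.
d = −0.5·ln(0.634147) − 0.25·ln(0.853658) = −0.5·(-0.455474) − 0.25·(-0.158225) = 0.2673.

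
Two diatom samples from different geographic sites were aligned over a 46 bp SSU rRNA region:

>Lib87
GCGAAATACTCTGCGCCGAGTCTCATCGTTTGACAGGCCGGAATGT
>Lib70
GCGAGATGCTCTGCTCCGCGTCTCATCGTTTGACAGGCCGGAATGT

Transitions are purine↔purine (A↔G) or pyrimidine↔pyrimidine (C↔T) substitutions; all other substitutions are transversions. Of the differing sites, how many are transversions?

2

The sequences differ at positions 5 (A/G, transition), 8 (A/G, transition), 15 (G/T, transversion), 19 (A/C, transversion).
Of the 4 differences, 2 transitions and 2 transversions, so the answer is 2.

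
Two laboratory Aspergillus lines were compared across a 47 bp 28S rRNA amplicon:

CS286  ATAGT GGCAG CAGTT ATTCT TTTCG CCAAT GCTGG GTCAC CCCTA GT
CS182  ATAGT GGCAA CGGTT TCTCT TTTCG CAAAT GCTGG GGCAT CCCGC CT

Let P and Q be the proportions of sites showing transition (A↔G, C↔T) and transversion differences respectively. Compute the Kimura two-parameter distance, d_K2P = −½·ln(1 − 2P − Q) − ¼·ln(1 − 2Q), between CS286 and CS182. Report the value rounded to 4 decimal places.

0.2505

Mismatches occur at site 10 (G↔A, transition), site 12 (A↔G, transition), site 16 (A↔T, transversion), site 17 (T↔C, transition), site 27 (C↔A, transversion), site 37 (T↔G, transversion), site 40 (C↔T, transition), site 44 (T↔G, transversion), site 45 (A↔C, transversion), site 46 (G↔C, transversion).
Of the 10 differences, 4 transitions and 6 transversions over 47 sites: P = 4/47 = 0.085106, Q = 6/47 = 0.127660.
d = −0.5·ln(0.702128) − 0.25·ln(0.744680) = −0.5·(-0.353640) − 0.25·(-0.294801) = 0.2505.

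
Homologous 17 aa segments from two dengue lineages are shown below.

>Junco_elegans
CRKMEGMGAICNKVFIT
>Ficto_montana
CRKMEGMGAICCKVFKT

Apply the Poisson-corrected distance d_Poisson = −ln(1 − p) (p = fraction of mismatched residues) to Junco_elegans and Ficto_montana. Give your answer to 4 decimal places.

Mismatches occur at site 12 (N↔C), site 16 (I↔K).
p = 2/17 = 0.117647.
d = −ln(1 − 0.117647) = −ln(0.882353) = 0.1252.

0.1252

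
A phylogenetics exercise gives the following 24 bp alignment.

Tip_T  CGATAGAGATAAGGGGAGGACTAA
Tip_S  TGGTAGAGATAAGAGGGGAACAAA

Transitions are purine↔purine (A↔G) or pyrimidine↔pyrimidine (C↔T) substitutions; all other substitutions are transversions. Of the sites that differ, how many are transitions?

5

The sequences differ at positions 1 (C/T, transition), 3 (A/G, transition), 14 (G/A, transition), 17 (A/G, transition), 19 (G/A, transition), 22 (T/A, transversion).
Of the 6 differences, 5 transitions and 1 transversion, so the answer is 5.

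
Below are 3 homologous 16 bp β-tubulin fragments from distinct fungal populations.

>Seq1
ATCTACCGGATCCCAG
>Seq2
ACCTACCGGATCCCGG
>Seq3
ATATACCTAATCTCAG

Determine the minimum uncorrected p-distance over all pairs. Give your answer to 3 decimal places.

0.125

Pairwise Hamming distances:
  Seq1 vs Seq2: 2
  Seq1 vs Seq3: 4
  Seq2 vs Seq3: 6
The smallest is 2 mismatches, between Seq1 and Seq2; p = 2/16 = 0.125.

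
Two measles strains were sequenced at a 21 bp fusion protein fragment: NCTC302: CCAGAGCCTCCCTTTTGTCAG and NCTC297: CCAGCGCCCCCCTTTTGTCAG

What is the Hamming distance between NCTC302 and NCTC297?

2

Mismatches occur at site 5 (A↔C), site 9 (T↔C).
That gives 2 mismatches out of 21 aligned sites, so the Hamming distance is 2.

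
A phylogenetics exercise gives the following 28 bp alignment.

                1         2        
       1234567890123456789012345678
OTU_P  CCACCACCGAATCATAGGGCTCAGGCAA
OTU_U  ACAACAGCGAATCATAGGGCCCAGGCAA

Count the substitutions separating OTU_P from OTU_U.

4

Differing sites — 1:C/A; 4:C/A; 7:C/G; 21:T/C.
That gives 4 mismatches out of 28 aligned sites, so the Hamming distance is 4.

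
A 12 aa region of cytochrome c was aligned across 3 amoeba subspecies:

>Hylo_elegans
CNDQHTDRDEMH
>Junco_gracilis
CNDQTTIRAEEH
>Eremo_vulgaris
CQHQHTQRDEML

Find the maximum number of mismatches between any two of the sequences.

7

Pairwise Hamming distances:
  Hylo_elegans vs Junco_gracilis: 4
  Hylo_elegans vs Eremo_vulgaris: 4
  Junco_gracilis vs Eremo_vulgaris: 7
The largest is 7, between Junco_gracilis and Eremo_vulgaris.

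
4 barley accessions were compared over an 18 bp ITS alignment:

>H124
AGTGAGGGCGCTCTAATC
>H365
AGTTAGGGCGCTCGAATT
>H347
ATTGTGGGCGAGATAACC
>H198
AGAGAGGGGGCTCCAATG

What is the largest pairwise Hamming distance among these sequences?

10

Pairwise Hamming distances:
  H124 vs H365: 3
  H124 vs H347: 6
  H124 vs H198: 4
  H365 vs H347: 9
  H365 vs H198: 5
  H347 vs H198: 10
The largest is 10, between H347 and H198.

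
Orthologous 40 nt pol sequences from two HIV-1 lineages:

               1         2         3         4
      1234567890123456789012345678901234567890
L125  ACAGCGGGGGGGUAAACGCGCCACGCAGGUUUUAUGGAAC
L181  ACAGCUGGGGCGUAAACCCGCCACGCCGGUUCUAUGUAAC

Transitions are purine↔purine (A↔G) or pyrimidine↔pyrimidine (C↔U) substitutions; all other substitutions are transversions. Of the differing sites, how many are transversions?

5

The sequences differ at positions 6 (G/U, transversion), 11 (G/C, transversion), 18 (G/C, transversion), 27 (A/C, transversion), 32 (U/C, transition), 37 (G/U, transversion).
Of the 6 differences, 1 transition and 5 transversions, so the answer is 5.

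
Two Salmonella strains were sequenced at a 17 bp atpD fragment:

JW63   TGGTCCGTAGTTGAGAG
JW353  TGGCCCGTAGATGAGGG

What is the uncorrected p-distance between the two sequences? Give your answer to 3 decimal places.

0.176

Differing sites — 4:T/C; 11:T/A; 16:A/G.
There are 3 differences over 17 sites, so p = 3/17 = 0.176.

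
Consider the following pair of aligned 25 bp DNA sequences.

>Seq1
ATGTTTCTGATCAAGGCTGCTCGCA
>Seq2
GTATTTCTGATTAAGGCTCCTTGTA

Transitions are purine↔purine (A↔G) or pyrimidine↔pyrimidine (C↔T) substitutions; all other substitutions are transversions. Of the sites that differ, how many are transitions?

Mismatches occur at site 1 (A→G, transition), site 3 (G→A, transition), site 12 (C→T, transition), site 19 (G→C, transversion), site 22 (C→T, transition), site 24 (C→T, transition).
Of the 6 differences, 5 transitions and 1 transversion, so the answer is 5.

5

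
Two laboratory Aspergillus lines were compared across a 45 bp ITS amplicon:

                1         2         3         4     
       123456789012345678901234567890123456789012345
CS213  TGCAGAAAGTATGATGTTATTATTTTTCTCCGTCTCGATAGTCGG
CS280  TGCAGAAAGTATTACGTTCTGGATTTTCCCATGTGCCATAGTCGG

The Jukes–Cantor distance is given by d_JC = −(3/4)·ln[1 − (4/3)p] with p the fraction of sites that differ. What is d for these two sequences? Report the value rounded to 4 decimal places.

Mismatches occur at site 13 (G↔T), site 15 (T↔C), site 19 (A↔C), site 21 (T↔G), site 22 (A↔G), site 23 (T↔A), site 29 (T↔C), site 31 (C↔A), site 32 (G↔T), site 33 (T↔G), site 34 (C↔T), site 35 (T↔G), site 37 (G↔C).
p = 13/45 = 0.288889.
d = −0.75 · ln(1 − (4/3)·0.288889) = −0.75 · ln(0.614815) = −0.75 · (-0.486434) = 0.3648.

0.3648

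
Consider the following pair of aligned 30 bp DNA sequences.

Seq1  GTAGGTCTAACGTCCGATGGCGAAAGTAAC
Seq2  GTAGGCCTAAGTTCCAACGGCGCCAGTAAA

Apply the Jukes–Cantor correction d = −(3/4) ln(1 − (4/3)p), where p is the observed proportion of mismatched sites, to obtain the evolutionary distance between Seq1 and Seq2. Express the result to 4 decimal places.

Differing sites — 6:T/C; 11:C/G; 12:G/T; 16:G/A; 18:T/C; 23:A/C; 24:A/C; 30:C/A.
p = 8/30 = 0.266667.
d = −0.75 · ln(1 − (4/3)·0.266667) = −0.75 · ln(0.644444) = −0.75 · (-0.439367) = 0.3295.

0.3295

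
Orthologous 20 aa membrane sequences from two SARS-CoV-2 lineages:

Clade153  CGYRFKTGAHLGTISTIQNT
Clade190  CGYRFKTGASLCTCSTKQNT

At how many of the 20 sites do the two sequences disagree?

The sequences differ at positions 10 (H/S), 12 (G/C), 14 (I/C), 17 (I/K).
That gives 4 mismatches out of 20 aligned sites, so the Hamming distance is 4.

4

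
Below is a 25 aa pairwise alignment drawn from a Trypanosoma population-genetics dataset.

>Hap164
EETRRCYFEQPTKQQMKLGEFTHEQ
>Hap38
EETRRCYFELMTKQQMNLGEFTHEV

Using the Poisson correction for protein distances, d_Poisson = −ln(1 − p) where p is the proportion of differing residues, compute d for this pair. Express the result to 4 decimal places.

0.1744

Differing sites — 10:Q/L; 11:P/M; 17:K/N; 25:Q/V.
p = 4/25 = 0.160000.
d = −ln(1 − 0.160000) = −ln(0.840000) = 0.1744.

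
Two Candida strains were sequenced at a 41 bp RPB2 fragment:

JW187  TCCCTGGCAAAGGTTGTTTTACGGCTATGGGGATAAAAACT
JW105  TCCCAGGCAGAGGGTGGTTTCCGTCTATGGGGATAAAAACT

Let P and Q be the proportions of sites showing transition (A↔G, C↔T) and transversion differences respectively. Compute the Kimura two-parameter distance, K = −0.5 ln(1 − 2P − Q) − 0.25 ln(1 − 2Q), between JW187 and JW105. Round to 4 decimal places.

0.1635

Differing sites — 5:T/A (Tv); 10:A/G (Ti); 14:T/G (Tv); 17:T/G (Tv); 21:A/C (Tv); 24:G/T (Tv).
Of the 6 differences, 1 transition and 5 transversions over 41 sites: P = 1/41 = 0.024390, Q = 5/41 = 0.121951.
d = −0.5·ln(0.829269) − 0.25·ln(0.756098) = −0.5·(-0.187211) − 0.25·(-0.279584) = 0.1635.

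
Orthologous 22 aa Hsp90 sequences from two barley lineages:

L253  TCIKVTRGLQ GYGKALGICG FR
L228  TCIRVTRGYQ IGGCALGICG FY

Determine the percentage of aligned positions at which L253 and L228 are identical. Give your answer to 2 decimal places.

72.73%

The sequences differ at positions 4 (K/R), 9 (L/Y), 11 (G/I), 12 (Y/G), 14 (K/C), 22 (R/Y).
16 of the 22 sites match, so the percent identity is 16/22 × 100 = 72.73%.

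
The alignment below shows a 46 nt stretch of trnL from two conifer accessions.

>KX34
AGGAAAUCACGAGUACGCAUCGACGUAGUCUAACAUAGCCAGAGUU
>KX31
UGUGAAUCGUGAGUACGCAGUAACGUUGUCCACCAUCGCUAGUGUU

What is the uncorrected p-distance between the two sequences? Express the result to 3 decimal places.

Differing sites — 1:A/U; 3:G/U; 4:A/G; 9:A/G; 10:C/U; 20:U/G; 21:C/U; 22:G/A; 27:A/U; 31:U/C; 33:A/C; 37:A/C; 40:C/U; 43:A/U.
There are 14 differences over 46 sites, so p = 14/46 = 0.304.

0.304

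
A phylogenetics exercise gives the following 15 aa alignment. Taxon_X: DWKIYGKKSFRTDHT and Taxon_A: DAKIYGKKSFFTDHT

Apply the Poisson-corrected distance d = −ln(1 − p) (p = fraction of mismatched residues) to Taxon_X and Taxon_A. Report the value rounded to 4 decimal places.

0.1431

The sequences differ at positions 2 (W/A), 11 (R/F).
p = 2/15 = 0.133333.
d = −ln(1 − 0.133333) = −ln(0.866667) = 0.1431.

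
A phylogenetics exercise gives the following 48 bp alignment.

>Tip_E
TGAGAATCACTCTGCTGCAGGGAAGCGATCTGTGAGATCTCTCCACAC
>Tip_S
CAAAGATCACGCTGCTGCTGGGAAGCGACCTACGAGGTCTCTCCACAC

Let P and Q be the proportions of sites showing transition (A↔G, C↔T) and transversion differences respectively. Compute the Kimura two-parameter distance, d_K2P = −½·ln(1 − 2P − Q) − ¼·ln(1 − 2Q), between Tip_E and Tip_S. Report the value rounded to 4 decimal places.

Mismatches occur at site 1 (T↔C, transition), site 2 (G↔A, transition), site 4 (G↔A, transition), site 5 (A↔G, transition), site 11 (T↔G, transversion), site 19 (A↔T, transversion), site 29 (T↔C, transition), site 32 (G↔A, transition), site 33 (T↔C, transition), site 37 (A↔G, transition).
Of the 10 differences, 8 transitions and 2 transversions over 48 sites: P = 8/48 = 0.166667, Q = 2/48 = 0.041667.
d = −0.5·ln(0.624999) − 0.25·ln(0.916666) = −0.5·(-0.470005) − 0.25·(-0.087012) = 0.2568.

0.2568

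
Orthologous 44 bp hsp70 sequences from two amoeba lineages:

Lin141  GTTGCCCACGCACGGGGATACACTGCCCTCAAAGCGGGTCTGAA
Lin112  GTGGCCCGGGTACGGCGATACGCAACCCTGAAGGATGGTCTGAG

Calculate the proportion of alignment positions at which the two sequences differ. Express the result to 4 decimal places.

Differing sites — 3:T/G; 8:A/G; 9:C/G; 11:C/T; 16:G/C; 22:A/G; 24:T/A; 25:G/A; 30:C/G; 33:A/G; 35:C/A; 36:G/T; 44:A/G.
There are 13 differences over 44 sites, so p = 13/44 = 0.2955.

0.2955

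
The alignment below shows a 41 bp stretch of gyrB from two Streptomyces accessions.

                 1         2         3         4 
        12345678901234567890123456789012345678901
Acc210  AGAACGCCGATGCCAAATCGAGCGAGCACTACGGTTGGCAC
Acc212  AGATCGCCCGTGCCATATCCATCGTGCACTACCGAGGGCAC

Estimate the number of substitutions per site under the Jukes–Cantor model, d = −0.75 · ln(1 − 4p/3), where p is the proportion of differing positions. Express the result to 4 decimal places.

The sequences differ at positions 4 (A/T), 9 (G/C), 10 (A/G), 16 (A/T), 20 (G/C), 22 (G/T), 25 (A/T), 33 (G/C), 35 (T/A), 36 (T/G).
p = 10/41 = 0.243902.
d = −0.75 · ln(1 − (4/3)·0.243902) = −0.75 · ln(0.674797) = −0.75 · (-0.393343) = 0.2950.

0.2950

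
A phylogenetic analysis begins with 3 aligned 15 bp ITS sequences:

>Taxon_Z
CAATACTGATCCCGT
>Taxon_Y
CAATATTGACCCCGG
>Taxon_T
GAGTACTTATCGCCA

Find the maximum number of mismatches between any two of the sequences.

8

Pairwise Hamming distances:
  Taxon_Z vs Taxon_Y: 3
  Taxon_Z vs Taxon_T: 6
  Taxon_Y vs Taxon_T: 8
The largest is 8, between Taxon_Y and Taxon_T.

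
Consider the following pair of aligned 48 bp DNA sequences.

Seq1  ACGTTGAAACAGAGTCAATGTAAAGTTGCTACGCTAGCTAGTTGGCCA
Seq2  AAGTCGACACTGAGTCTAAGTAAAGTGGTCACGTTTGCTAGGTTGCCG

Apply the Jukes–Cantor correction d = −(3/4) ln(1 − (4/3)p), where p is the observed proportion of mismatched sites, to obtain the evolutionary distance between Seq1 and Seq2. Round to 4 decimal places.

0.3694

The sequences differ at positions 2 (C/A), 5 (T/C), 8 (A/C), 11 (A/T), 17 (A/T), 19 (T/A), 27 (T/G), 29 (C/T), 30 (T/C), 34 (C/T), 36 (A/T), 42 (T/G), 44 (G/T), 48 (A/G).
p = 14/48 = 0.291667.
d = −0.75 · ln(1 − (4/3)·0.291667) = −0.75 · ln(0.611111) = −0.75 · (-0.492477) = 0.3694.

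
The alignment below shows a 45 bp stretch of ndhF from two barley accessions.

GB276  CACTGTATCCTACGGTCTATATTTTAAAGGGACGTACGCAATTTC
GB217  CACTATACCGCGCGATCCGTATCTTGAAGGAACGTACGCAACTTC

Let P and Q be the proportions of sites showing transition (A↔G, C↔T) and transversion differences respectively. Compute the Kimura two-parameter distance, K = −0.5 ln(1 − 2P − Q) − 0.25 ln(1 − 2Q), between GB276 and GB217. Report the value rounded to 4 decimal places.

0.3692

The sequences differ at positions 5 (G/A, transition), 8 (T/C, transition), 10 (C/G, transversion), 11 (T/C, transition), 12 (A/G, transition), 15 (G/A, transition), 18 (T/C, transition), 19 (A/G, transition), 23 (T/C, transition), 26 (A/G, transition), 31 (G/A, transition), 42 (T/C, transition).
Of the 12 differences, 11 transitions and 1 transversion over 45 sites: P = 11/45 = 0.244444, Q = 1/45 = 0.022222.
d = −0.5·ln(0.488890) − 0.25·ln(0.955556) = −0.5·(-0.715618) − 0.25·(-0.045462) = 0.3692.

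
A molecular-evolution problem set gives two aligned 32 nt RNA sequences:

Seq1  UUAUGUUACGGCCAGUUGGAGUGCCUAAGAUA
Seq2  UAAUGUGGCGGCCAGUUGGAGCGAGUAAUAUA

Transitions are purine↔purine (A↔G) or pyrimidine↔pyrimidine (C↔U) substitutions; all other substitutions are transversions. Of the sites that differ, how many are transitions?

The sequences differ at positions 2 (U/A, transversion), 7 (U/G, transversion), 8 (A/G, transition), 22 (U/C, transition), 24 (C/A, transversion), 25 (C/G, transversion), 29 (G/U, transversion).
Of the 7 differences, 2 transitions and 5 transversions, so the answer is 2.

2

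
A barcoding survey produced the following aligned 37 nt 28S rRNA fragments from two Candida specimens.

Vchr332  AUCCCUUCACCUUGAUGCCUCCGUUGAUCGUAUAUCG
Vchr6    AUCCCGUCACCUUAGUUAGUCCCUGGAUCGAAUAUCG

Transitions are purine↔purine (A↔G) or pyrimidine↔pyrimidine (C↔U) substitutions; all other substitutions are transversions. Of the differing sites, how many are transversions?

Differing sites — 6:U/G (Tv); 14:G/A (Ti); 15:A/G (Ti); 17:G/U (Tv); 18:C/A (Tv); 19:C/G (Tv); 23:G/C (Tv); 25:U/G (Tv); 31:U/A (Tv).
Of the 9 differences, 2 transitions and 7 transversions, so the answer is 7.

7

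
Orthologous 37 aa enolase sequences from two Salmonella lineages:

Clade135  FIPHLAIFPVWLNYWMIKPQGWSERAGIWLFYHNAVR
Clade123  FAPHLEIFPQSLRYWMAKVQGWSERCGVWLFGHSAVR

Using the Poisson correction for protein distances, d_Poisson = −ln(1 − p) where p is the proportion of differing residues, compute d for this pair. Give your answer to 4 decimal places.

0.3528

The sequences differ at positions 2 (I/A), 6 (A/E), 10 (V/Q), 11 (W/S), 13 (N/R), 17 (I/A), 19 (P/V), 26 (A/C), 28 (I/V), 32 (Y/G), 34 (N/S).
p = 11/37 = 0.297297.
d = −ln(1 − 0.297297) = −ln(0.702703) = 0.3528.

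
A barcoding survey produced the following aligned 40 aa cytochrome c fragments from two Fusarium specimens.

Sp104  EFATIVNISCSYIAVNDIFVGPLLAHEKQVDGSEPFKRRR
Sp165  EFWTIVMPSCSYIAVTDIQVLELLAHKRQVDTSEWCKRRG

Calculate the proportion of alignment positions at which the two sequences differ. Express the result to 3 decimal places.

0.325

The sequences differ at positions 3 (A/W), 7 (N/M), 8 (I/P), 16 (N/T), 19 (F/Q), 21 (G/L), 22 (P/E), 27 (E/K), 28 (K/R), 32 (G/T), 35 (P/W), 36 (F/C), 40 (R/G).
There are 13 differences over 40 sites, so p = 13/40 = 0.325.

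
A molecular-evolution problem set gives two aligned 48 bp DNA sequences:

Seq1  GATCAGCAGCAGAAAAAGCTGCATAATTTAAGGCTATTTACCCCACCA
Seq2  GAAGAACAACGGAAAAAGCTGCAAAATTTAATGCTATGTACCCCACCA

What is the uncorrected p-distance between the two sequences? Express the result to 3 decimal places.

0.167

Mismatches occur at site 3 (T↔A), site 4 (C↔G), site 6 (G↔A), site 9 (G↔A), site 11 (A↔G), site 24 (T↔A), site 32 (G↔T), site 38 (T↔G).
There are 8 differences over 48 sites, so p = 8/48 = 0.167.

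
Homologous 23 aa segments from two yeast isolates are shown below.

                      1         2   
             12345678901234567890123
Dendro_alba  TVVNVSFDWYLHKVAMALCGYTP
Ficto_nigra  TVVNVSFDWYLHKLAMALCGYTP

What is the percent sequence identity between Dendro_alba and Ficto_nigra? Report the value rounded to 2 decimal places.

95.65%

A single mismatch occurs at site 14 (V↔L).
22 of the 23 sites match, so the percent identity is 22/23 × 100 = 95.65%.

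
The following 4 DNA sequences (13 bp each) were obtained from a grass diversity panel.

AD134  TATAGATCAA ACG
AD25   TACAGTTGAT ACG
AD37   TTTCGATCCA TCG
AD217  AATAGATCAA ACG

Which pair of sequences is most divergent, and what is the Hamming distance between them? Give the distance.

8

Pairwise Hamming distances:
  AD134 vs AD25: 4
  AD134 vs AD37: 4
  AD134 vs AD217: 1
  AD25 vs AD37: 8
  AD25 vs AD217: 5
  AD37 vs AD217: 5
The largest is 8, between AD25 and AD37.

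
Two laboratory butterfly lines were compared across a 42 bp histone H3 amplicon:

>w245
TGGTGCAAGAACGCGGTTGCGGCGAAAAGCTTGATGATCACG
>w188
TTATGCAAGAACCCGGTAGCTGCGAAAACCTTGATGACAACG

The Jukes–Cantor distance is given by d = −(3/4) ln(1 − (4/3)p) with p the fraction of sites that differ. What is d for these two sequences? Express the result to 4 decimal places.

The sequences differ at positions 2 (G/T), 3 (G/A), 13 (G/C), 18 (T/A), 21 (G/T), 29 (G/C), 38 (T/C), 39 (C/A).
p = 8/42 = 0.190476.
d = −0.75 · ln(1 − (4/3)·0.190476) = −0.75 · ln(0.746032) = −0.75 · (-0.292987) = 0.2197.

0.2197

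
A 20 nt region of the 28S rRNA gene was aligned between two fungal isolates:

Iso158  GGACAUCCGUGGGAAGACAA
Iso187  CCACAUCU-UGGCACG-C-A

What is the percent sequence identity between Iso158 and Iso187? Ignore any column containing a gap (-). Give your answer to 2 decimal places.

70.59%

Excluding the 3 gap columns leaves 17 comparable sites.
Mismatches occur at site 1 (G→C), site 2 (G→C), site 8 (C→U), site 13 (G→C), site 15 (A→C).
12 of the 17 comparable sites match, so the percent identity is 12/17 × 100 = 70.59%.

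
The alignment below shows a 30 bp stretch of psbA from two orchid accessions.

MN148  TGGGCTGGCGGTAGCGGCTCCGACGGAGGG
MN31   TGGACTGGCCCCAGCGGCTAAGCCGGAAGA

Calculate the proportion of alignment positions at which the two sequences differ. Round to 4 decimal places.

Differing sites — 4:G/A; 10:G/C; 11:G/C; 12:T/C; 20:C/A; 21:C/A; 23:A/C; 28:G/A; 30:G/A.
There are 9 differences over 30 sites, so p = 9/30 = 0.3000.

0.3000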